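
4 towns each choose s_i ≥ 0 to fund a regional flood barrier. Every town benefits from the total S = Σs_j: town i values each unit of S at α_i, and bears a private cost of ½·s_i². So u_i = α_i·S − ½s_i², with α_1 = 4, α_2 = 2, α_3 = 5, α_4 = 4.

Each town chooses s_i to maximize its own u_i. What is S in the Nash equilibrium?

Town i's FOC: ∂u_i/∂s_i = α_i − s_i = 0, so s_i* = α_i.
NE contributions = (4, 2, 5, 4); S = 15.

15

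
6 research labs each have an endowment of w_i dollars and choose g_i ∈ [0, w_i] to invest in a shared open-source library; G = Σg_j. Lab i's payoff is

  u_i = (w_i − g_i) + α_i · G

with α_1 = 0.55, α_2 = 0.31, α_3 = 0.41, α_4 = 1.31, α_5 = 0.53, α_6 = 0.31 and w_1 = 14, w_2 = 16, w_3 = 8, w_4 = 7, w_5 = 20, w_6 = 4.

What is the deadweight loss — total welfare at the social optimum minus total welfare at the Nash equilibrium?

150.04

∂u_i/∂g_i = α_i − 1, so lab i contributes w_i if α_i > 1, else 0.
α_i > 1 for i ∈ {4}; NE contributions (0, 0, 0, 7, 0, 0), G = 7.
W^NE = Σw_i − G^NE + (Σα_i)·G^NE = 69 + 2.42·7 = 85.94.
Planner: ∂(Σu_j)/∂g_i = Σα_j − 1 = 2.42 > 0, so everyone contributes w_i; G^SO = 69, W^SO = 69 + 2.42·69 = 235.98.
Deadweight loss = 150.04.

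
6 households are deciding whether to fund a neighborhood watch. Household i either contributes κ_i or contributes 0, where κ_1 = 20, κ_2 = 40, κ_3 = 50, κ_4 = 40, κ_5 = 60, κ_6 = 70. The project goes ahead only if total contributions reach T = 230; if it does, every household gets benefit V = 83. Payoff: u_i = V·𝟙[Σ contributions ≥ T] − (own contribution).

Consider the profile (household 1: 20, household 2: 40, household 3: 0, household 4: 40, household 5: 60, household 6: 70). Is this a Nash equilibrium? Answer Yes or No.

Total = 230 ≥ 230: provided.
Household 1 (pledges 20, payoff 63): dropping to 0 → total 210, payoff 0. No gain.
Household 2 (pledges 40, payoff 43): dropping to 0 → total 190, payoff 0. No gain.
Household 3 (pledges 0, payoff 83): pledging 50 → total 280, payoff 33. No gain.
Household 4 (pledges 40, payoff 43): dropping to 0 → total 190, payoff 0. No gain.
Household 5 (pledges 60, payoff 23): dropping to 0 → total 170, payoff 0. No gain.
Household 6 (pledges 70, payoff 13): dropping to 0 → total 160, payoff 0. No gain.

Yes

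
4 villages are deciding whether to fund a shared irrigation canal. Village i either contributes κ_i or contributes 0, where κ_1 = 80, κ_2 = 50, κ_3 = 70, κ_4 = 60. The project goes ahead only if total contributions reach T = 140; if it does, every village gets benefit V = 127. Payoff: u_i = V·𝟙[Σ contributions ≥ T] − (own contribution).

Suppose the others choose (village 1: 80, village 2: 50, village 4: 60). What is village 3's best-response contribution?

0

Others' total = 190 ≥ 140; contributing adds cost 70 for no extra benefit.
Best response: 0.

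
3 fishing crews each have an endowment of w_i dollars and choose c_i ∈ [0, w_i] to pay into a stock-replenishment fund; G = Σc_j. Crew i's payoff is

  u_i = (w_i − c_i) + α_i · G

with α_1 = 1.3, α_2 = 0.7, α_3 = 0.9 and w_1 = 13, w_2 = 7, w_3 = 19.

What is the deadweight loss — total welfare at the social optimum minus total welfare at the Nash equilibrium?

49.4

∂u_i/∂c_i = α_i − 1, so crew i contributes w_i if α_i > 1, else 0.
α_i > 1 for i ∈ {1}; NE contributions (13, 0, 0), G = 13.
W^NE = Σw_i − G^NE + (Σα_i)·G^NE = 39 + 1.9·13 = 63.7.
Planner: ∂(Σu_j)/∂c_i = Σα_j − 1 = 1.9 > 0, so everyone contributes w_i; G^SO = 39, W^SO = 39 + 1.9·39 = 113.1.
Deadweight loss = 49.4.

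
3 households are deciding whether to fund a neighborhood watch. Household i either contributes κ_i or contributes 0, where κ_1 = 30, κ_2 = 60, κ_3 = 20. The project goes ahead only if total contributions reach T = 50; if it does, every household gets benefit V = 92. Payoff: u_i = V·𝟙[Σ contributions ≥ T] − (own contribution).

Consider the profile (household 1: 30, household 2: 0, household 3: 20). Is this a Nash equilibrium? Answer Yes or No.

Yes

Total = 50 ≥ 50: provided.
Household 1 (pledges 30, payoff 62): dropping to 0 → total 20, payoff 0. No gain.
Household 2 (pledges 0, payoff 92): pledging 60 → total 110, payoff 32. No gain.
Household 3 (pledges 20, payoff 72): dropping to 0 → total 30, payoff 0. No gain.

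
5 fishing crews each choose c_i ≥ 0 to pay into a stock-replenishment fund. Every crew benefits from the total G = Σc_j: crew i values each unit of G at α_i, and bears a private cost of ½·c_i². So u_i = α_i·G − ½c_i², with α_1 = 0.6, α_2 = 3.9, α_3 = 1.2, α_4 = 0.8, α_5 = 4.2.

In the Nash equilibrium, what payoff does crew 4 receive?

Crew i's FOC: ∂u_i/∂c_i = α_i − c_i = 0, so c_i* = α_i.
NE contributions = (0.6, 3.9, 1.2, 0.8, 4.2); G = 10.7.
u_4 = α_4·G − ½·(c_4)² = 0.8·10.7 − ½·0.8² = 8.24.

8.24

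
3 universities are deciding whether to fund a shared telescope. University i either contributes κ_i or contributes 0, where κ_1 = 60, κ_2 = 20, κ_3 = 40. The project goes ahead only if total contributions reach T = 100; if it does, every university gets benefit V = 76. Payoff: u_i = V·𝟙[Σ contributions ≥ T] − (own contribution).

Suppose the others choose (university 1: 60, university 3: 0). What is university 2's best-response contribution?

0

Others' total = 60. Even contributing 20 gives 80 < 100: no benefit either way.
Best response: 0.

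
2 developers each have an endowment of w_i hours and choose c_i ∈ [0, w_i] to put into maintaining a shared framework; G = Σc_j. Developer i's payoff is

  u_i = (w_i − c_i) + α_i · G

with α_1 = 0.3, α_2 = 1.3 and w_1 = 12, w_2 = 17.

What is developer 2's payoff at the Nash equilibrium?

∂u_i/∂c_i = α_i − 1, so developer i contributes w_i if α_i > 1, else 0.
α_i > 1 for i ∈ {2}; NE contributions (0, 17), G = 17.
u_2 = (17 − 17) + 1.3·17 = 22.1.

22.1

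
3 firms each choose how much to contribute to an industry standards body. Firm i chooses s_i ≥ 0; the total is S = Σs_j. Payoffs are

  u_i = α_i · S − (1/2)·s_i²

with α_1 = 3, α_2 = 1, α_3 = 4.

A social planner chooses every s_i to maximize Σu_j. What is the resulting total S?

24

Planner FOC: ∂(Σu_j)/∂s_i = (Σα_j) − s_i = 0, so s_i^SO = Σα_j = 8 for every i; S^SO = 24.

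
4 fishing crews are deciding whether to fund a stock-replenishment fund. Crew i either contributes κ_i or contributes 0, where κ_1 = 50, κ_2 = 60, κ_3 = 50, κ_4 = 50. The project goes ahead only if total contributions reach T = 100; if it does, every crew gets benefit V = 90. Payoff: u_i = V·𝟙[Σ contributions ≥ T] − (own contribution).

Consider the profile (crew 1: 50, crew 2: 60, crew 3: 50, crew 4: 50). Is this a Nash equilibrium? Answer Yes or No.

No

Total = 210 ≥ 100: provided.
Crew 1 (pledges 50, payoff 40): dropping to 0 → total 160, payoff 90. Profitable deviation.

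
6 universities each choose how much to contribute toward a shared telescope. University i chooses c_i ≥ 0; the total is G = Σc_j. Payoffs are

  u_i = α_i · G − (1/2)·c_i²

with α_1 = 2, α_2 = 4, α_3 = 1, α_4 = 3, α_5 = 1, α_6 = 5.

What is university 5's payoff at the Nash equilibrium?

University i's FOC: ∂u_i/∂c_i = α_i − c_i = 0, so c_i* = α_i.
NE contributions = (2, 4, 1, 3, 1, 5); G = 16.
u_5 = α_5·G − ½·(c_5)² = 1·16 − ½·1² = 15.5.

15.5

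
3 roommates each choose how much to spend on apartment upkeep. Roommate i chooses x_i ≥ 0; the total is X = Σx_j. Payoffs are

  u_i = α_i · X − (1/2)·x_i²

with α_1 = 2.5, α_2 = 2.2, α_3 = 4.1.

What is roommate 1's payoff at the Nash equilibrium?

Roommate i's FOC: ∂u_i/∂x_i = α_i − x_i = 0, so x_i* = α_i.
NE contributions = (2.5, 2.2, 4.1); X = 8.8.
u_1 = α_1·X − ½·(x_1)² = 2.5·8.8 − ½·2.5² = 18.875.

18.875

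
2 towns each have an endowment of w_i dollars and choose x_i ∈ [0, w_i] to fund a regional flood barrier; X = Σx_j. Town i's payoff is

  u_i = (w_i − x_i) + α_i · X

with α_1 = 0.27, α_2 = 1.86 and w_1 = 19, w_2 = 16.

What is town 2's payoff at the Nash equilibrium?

29.76

∂u_i/∂x_i = α_i − 1, so town i contributes w_i if α_i > 1, else 0.
α_i > 1 for i ∈ {2}; NE contributions (0, 16), X = 16.
u_2 = (16 − 16) + 1.86·16 = 29.76.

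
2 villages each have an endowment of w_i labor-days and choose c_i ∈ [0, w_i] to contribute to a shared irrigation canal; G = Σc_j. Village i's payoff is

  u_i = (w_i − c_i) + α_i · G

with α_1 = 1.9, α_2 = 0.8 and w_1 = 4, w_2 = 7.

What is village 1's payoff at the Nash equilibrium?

∂u_i/∂c_i = α_i − 1, so village i contributes w_i if α_i > 1, else 0.
α_i > 1 for i ∈ {1}; NE contributions (4, 0), G = 4.
u_1 = (4 − 4) + 1.9·4 = 7.6.

7.6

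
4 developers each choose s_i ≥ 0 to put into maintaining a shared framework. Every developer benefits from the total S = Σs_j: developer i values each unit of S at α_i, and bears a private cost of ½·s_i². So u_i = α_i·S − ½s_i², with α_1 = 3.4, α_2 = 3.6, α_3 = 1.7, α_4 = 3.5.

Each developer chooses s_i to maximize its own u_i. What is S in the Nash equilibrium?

Developer i's FOC: ∂u_i/∂s_i = α_i − s_i = 0, so s_i* = α_i.
NE contributions = (3.4, 3.6, 1.7, 3.5); S = 12.2.

12.2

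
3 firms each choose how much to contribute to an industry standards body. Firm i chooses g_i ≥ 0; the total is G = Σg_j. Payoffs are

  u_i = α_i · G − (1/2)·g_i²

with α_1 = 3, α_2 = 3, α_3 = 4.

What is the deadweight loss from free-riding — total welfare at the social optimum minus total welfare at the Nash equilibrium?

Firm i's FOC: ∂u_i/∂g_i = α_i − g_i = 0, so g_i* = α_i.
NE contributions = (3, 3, 4); G = 10.
W^NE = (Σα)·G − ½Σα_i² = 10² − ½·34 = 83.
Planner sets g_i = Σα_j = 10 for every i, so G^SO = 3·10 = 30.
W^SO = (Σα)·G^SO − ½·3·(Σα)² = (3/2)·10² = 150.
Deadweight loss = W^SO − W^NE = 67.

67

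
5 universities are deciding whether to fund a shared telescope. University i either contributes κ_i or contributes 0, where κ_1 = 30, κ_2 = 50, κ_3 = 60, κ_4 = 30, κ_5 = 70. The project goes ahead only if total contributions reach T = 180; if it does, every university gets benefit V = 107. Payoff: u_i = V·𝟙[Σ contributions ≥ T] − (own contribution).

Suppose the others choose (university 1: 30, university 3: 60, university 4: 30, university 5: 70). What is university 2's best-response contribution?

0

Others' total = 190 ≥ 180; contributing adds cost 50 for no extra benefit.
Best response: 0.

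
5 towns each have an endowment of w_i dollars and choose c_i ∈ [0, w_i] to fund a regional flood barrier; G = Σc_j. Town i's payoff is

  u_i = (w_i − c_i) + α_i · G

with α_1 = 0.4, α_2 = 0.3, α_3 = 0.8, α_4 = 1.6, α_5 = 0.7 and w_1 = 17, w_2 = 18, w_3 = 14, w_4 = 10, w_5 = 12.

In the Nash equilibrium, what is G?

10

∂u_i/∂c_i = α_i − 1, so town i contributes w_i if α_i > 1, else 0.
α_i > 1 for i ∈ {4}; NE contributions (0, 0, 0, 10, 0), G = 10.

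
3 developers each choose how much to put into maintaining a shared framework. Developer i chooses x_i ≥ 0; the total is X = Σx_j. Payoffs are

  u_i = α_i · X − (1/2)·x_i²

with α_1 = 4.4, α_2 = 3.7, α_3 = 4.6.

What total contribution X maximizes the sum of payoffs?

Planner FOC: ∂(Σu_j)/∂x_i = (Σα_j) − x_i = 0, so x_i^SO = Σα_j = 12.7 for every i; X^SO = 38.1.

38.1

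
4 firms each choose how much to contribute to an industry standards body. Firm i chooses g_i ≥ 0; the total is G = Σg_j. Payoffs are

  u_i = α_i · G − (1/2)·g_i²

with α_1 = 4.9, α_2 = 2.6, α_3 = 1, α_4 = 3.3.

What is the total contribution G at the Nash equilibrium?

Firm i's FOC: ∂u_i/∂g_i = α_i − g_i = 0, so g_i* = α_i.
NE contributions = (4.9, 2.6, 1, 3.3); G = 11.8.

11.8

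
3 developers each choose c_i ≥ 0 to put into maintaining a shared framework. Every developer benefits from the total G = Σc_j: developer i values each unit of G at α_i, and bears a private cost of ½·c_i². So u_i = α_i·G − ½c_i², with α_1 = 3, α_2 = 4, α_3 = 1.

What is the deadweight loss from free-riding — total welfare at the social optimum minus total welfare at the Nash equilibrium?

Developer i's FOC: ∂u_i/∂c_i = α_i − c_i = 0, so c_i* = α_i.
NE contributions = (3, 4, 1); G = 8.
W^NE = (Σα)·G − ½Σα_i² = 8² − ½·26 = 51.
Planner sets c_i = Σα_j = 8 for every i, so G^SO = 3·8 = 24.
W^SO = (Σα)·G^SO − ½·3·(Σα)² = (3/2)·8² = 96.
Deadweight loss = W^SO − W^NE = 45.

45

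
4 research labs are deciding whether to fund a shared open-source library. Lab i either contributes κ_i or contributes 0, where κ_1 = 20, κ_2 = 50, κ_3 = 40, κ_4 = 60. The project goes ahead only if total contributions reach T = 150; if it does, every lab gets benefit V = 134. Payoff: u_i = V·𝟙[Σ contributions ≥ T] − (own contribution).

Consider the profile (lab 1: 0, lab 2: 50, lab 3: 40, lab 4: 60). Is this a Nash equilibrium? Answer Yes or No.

Yes

Total = 150 ≥ 150: provided.
Lab 1 (pledges 0, payoff 134): pledging 20 → total 170, payoff 114. No gain.
Lab 2 (pledges 50, payoff 84): dropping to 0 → total 100, payoff 0. No gain.
Lab 3 (pledges 40, payoff 94): dropping to 0 → total 110, payoff 0. No gain.
Lab 4 (pledges 60, payoff 74): dropping to 0 → total 90, payoff 0. No gain.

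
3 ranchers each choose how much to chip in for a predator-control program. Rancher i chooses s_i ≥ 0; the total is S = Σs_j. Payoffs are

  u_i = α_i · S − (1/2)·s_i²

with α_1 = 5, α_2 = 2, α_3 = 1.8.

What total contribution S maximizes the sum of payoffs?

Planner FOC: ∂(Σu_j)/∂s_i = (Σα_j) − s_i = 0, so s_i^SO = Σα_j = 8.8 for every i; S^SO = 26.4.

26.4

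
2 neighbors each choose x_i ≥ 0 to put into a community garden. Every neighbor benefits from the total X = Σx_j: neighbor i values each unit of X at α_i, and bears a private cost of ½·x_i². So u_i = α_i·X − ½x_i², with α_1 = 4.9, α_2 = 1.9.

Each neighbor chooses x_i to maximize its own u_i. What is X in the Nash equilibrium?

6.8

Neighbor i's FOC: ∂u_i/∂x_i = α_i − x_i = 0, so x_i* = α_i.
NE contributions = (4.9, 1.9); X = 6.8.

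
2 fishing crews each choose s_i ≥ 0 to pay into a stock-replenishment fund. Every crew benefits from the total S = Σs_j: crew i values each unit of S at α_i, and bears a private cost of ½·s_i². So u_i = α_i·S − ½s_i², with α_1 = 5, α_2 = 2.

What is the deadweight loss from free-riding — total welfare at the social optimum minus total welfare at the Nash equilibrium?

Crew i's FOC: ∂u_i/∂s_i = α_i − s_i = 0, so s_i* = α_i.
NE contributions = (5, 2); S = 7.
W^NE = (Σα)·S − ½Σα_i² = 7² − ½·29 = 34.5.
Planner sets s_i = Σα_j = 7 for every i, so S^SO = 2·7 = 14.
W^SO = (Σα)·S^SO − ½·2·(Σα)² = (2/2)·7² = 49.
Deadweight loss = W^SO − W^NE = 14.5.

14.5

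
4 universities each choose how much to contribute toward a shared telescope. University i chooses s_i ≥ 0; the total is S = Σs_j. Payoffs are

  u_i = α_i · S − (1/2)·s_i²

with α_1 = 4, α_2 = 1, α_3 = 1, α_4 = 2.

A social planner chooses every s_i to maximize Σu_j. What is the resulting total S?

32

Planner FOC: ∂(Σu_j)/∂s_i = (Σα_j) − s_i = 0, so s_i^SO = Σα_j = 8 for every i; S^SO = 32.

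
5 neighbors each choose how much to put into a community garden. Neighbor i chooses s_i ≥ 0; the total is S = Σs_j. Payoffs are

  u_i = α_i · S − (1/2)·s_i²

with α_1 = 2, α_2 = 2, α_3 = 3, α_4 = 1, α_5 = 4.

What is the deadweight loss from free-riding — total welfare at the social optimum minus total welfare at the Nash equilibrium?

233

Neighbor i's FOC: ∂u_i/∂s_i = α_i − s_i = 0, so s_i* = α_i.
NE contributions = (2, 2, 3, 1, 4); S = 12.
W^NE = (Σα)·S − ½Σα_i² = 12² − ½·34 = 127.
Planner sets s_i = Σα_j = 12 for every i, so S^SO = 5·12 = 60.
W^SO = (Σα)·S^SO − ½·5·(Σα)² = (5/2)·12² = 360.
Deadweight loss = W^SO − W^NE = 233.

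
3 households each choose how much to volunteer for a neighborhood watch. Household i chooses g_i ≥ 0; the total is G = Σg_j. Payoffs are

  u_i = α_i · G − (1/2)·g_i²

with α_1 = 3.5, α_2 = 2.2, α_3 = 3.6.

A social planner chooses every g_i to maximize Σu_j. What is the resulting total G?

27.9

Planner FOC: ∂(Σu_j)/∂g_i = (Σα_j) − g_i = 0, so g_i^SO = Σα_j = 9.3 for every i; G^SO = 27.9.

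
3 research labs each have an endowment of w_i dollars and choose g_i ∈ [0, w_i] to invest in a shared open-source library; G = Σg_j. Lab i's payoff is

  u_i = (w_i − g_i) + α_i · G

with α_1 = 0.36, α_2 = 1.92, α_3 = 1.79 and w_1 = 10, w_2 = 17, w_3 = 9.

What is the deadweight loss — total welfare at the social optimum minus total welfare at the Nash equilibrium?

30.7

∂u_i/∂g_i = α_i − 1, so lab i contributes w_i if α_i > 1, else 0.
α_i > 1 for i ∈ {2, 3}; NE contributions (0, 17, 9), G = 26.
W^NE = Σw_i − G^NE + (Σα_i)·G^NE = 36 + 3.07·26 = 115.82.
Planner: ∂(Σu_j)/∂g_i = Σα_j − 1 = 3.07 > 0, so everyone contributes w_i; G^SO = 36, W^SO = 36 + 3.07·36 = 146.52.
Deadweight loss = 30.7.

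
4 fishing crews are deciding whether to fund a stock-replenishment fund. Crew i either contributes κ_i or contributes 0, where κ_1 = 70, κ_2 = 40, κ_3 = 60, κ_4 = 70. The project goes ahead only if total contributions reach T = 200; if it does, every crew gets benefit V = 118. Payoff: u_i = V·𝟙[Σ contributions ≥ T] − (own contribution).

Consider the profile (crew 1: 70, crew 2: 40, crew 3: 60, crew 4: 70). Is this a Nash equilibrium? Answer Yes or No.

Total = 240 ≥ 200: provided.
Crew 1 (pledges 70, payoff 48): dropping to 0 → total 170, payoff 0. No gain.
Crew 2 (pledges 40, payoff 78): dropping to 0 → total 200, payoff 118. Profitable deviation.

No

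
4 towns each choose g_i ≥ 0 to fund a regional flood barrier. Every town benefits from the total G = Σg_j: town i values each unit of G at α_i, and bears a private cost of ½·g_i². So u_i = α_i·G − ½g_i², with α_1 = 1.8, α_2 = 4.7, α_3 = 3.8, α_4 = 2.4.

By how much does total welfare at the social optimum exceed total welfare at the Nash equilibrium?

Town i's FOC: ∂u_i/∂g_i = α_i − g_i = 0, so g_i* = α_i.
NE contributions = (1.8, 4.7, 3.8, 2.4); G = 12.7.
W^NE = (Σα)·G − ½Σα_i² = 12.7² − ½·45.53 = 138.525.
Planner sets g_i = Σα_j = 12.7 for every i, so G^SO = 4·12.7 = 50.8.
W^SO = (Σα)·G^SO − ½·4·(Σα)² = (4/2)·12.7² = 322.58.
Deadweight loss = W^SO − W^NE = 184.055.

184.055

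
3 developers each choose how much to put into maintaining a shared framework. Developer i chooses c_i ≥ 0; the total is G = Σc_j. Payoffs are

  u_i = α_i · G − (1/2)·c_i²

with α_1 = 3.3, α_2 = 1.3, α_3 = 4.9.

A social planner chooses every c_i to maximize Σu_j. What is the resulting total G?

28.5

Planner FOC: ∂(Σu_j)/∂c_i = (Σα_j) − c_i = 0, so c_i^SO = Σα_j = 9.5 for every i; G^SO = 28.5.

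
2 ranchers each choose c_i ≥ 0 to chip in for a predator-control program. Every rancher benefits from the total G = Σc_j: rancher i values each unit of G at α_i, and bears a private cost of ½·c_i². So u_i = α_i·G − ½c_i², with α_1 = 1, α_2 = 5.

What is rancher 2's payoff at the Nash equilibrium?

17.5

Rancher i's FOC: ∂u_i/∂c_i = α_i − c_i = 0, so c_i* = α_i.
NE contributions = (1, 5); G = 6.
u_2 = α_2·G − ½·(c_2)² = 5·6 − ½·5² = 17.5.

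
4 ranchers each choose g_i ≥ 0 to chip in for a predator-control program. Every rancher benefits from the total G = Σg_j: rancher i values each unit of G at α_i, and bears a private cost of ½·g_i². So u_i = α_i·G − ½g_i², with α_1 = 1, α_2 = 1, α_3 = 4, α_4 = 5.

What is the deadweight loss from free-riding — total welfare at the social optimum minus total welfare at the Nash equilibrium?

142.5

Rancher i's FOC: ∂u_i/∂g_i = α_i − g_i = 0, so g_i* = α_i.
NE contributions = (1, 1, 4, 5); G = 11.
W^NE = (Σα)·G − ½Σα_i² = 11² − ½·43 = 99.5.
Planner sets g_i = Σα_j = 11 for every i, so G^SO = 4·11 = 44.
W^SO = (Σα)·G^SO − ½·4·(Σα)² = (4/2)·11² = 242.
Deadweight loss = W^SO − W^NE = 142.5.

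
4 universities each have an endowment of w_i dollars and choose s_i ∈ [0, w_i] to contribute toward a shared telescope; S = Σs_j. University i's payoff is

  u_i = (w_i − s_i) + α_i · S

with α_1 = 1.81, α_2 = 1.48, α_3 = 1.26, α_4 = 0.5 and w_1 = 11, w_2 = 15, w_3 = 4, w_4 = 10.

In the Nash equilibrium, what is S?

∂u_i/∂s_i = α_i − 1, so university i contributes w_i if α_i > 1, else 0.
α_i > 1 for i ∈ {1, 2, 3}; NE contributions (11, 15, 4, 0), S = 30.

30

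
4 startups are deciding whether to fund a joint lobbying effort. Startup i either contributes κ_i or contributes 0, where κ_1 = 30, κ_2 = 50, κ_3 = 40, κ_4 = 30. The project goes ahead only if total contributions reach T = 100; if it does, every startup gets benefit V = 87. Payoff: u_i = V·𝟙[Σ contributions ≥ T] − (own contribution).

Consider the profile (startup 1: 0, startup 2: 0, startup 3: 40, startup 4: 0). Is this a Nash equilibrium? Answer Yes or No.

No

Total = 40 < 100: not provided.
Startup 1 (pledges 0, payoff 0): pledging 30 → total 70, payoff -30. No gain.
Startup 2 (pledges 0, payoff 0): pledging 50 → total 90, payoff -50. No gain.
Startup 3 (pledges 40, payoff -40): dropping to 0 → total 0, payoff 0. Profitable deviation.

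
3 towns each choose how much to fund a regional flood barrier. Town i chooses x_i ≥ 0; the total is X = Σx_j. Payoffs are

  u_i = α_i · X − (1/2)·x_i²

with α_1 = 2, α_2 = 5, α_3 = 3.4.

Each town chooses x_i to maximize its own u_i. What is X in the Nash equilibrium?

Town i's FOC: ∂u_i/∂x_i = α_i − x_i = 0, so x_i* = α_i.
NE contributions = (2, 5, 3.4); X = 10.4.

10.4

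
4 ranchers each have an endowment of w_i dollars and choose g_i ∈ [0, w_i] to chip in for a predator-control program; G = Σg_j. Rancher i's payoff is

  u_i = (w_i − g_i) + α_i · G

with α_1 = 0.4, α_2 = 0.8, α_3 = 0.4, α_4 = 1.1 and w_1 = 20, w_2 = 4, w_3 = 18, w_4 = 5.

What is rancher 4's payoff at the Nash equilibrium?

∂u_i/∂g_i = α_i − 1, so rancher i contributes w_i if α_i > 1, else 0.
α_i > 1 for i ∈ {4}; NE contributions (0, 0, 0, 5), G = 5.
u_4 = (5 − 5) + 1.1·5 = 5.5.

5.5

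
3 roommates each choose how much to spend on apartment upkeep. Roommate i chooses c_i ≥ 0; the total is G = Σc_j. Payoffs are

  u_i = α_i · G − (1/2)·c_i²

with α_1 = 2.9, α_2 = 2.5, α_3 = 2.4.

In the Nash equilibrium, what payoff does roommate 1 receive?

18.415

Roommate i's FOC: ∂u_i/∂c_i = α_i − c_i = 0, so c_i* = α_i.
NE contributions = (2.9, 2.5, 2.4); G = 7.8.
u_1 = α_1·G − ½·(c_1)² = 2.9·7.8 − ½·2.9² = 18.415.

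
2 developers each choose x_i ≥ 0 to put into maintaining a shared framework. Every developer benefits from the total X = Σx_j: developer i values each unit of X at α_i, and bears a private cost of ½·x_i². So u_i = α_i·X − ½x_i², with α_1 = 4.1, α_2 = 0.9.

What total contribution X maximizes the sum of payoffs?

Planner FOC: ∂(Σu_j)/∂x_i = (Σα_j) − x_i = 0, so x_i^SO = Σα_j = 5 for every i; X^SO = 10.

10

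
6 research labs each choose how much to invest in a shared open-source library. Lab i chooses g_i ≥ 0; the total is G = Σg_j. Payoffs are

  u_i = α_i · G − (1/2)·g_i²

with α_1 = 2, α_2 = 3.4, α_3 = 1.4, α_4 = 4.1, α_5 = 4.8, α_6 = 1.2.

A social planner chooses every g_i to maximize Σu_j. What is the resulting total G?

Planner FOC: ∂(Σu_j)/∂g_i = (Σα_j) − g_i = 0, so g_i^SO = Σα_j = 16.9 for every i; G^SO = 101.4.

101.4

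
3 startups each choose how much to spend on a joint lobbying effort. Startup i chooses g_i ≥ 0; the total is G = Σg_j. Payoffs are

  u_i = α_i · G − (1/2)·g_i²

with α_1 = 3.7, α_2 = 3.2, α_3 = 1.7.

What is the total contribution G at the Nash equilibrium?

Startup i's FOC: ∂u_i/∂g_i = α_i − g_i = 0, so g_i* = α_i.
NE contributions = (3.7, 3.2, 1.7); G = 8.6.

8.6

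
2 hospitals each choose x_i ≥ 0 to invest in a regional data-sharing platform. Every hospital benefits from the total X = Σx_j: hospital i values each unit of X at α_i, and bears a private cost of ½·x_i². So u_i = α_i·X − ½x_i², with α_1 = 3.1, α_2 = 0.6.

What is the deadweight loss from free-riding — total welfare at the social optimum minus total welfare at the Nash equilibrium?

4.985

Hospital i's FOC: ∂u_i/∂x_i = α_i − x_i = 0, so x_i* = α_i.
NE contributions = (3.1, 0.6); X = 3.7.
W^NE = (Σα)·X − ½Σα_i² = 3.7² − ½·9.97 = 8.705.
Planner sets x_i = Σα_j = 3.7 for every i, so X^SO = 2·3.7 = 7.4.
W^SO = (Σα)·X^SO − ½·2·(Σα)² = (2/2)·3.7² = 13.69.
Deadweight loss = W^SO − W^NE = 4.985.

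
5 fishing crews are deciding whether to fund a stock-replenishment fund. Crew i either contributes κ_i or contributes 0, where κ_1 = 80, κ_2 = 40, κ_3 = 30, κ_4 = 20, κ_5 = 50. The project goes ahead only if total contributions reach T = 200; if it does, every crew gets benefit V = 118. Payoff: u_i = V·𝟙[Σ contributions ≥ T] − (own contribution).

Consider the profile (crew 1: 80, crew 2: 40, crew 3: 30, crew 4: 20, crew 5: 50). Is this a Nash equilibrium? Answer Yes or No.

No

Total = 220 ≥ 200: provided.
Crew 1 (pledges 80, payoff 38): dropping to 0 → total 140, payoff 0. No gain.
Crew 2 (pledges 40, payoff 78): dropping to 0 → total 180, payoff 0. No gain.
Crew 3 (pledges 30, payoff 88): dropping to 0 → total 190, payoff 0. No gain.
Crew 4 (pledges 20, payoff 98): dropping to 0 → total 200, payoff 118. Profitable deviation.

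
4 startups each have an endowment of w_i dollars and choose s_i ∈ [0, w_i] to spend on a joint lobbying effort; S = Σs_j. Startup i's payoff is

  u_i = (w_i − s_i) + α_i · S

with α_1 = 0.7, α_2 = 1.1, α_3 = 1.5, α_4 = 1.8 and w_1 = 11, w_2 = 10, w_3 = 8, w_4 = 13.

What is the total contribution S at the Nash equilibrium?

∂u_i/∂s_i = α_i − 1, so startup i contributes w_i if α_i > 1, else 0.
α_i > 1 for i ∈ {2, 3, 4}; NE contributions (0, 10, 8, 13), S = 31.

31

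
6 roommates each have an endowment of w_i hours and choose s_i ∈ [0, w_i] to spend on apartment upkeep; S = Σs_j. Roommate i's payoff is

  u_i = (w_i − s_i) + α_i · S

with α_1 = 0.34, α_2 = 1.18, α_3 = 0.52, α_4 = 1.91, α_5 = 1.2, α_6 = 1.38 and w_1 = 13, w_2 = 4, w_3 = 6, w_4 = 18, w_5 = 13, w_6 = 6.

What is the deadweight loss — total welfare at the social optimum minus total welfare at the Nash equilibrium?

105.07

∂u_i/∂s_i = α_i − 1, so roommate i contributes w_i if α_i > 1, else 0.
α_i > 1 for i ∈ {2, 4, 5, 6}; NE contributions (0, 4, 0, 18, 13, 6), S = 41.
W^NE = Σw_i − S^NE + (Σα_i)·S^NE = 60 + 5.53·41 = 286.73.
Planner: ∂(Σu_j)/∂s_i = Σα_j − 1 = 5.53 > 0, so everyone contributes w_i; S^SO = 60, W^SO = 60 + 5.53·60 = 391.8.
Deadweight loss = 105.07.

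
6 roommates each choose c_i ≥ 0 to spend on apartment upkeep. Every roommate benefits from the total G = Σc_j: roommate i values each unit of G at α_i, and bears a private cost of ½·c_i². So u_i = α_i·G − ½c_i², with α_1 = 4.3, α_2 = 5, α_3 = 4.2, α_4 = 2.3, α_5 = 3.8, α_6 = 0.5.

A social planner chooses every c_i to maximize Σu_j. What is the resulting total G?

Planner FOC: ∂(Σu_j)/∂c_i = (Σα_j) − c_i = 0, so c_i^SO = Σα_j = 20.1 for every i; G^SO = 120.6.

120.6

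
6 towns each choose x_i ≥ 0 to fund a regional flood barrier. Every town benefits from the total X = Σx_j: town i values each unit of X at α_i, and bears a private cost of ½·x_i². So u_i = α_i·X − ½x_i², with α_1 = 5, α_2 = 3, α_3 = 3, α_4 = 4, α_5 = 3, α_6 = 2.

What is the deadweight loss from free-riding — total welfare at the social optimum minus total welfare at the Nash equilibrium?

Town i's FOC: ∂u_i/∂x_i = α_i − x_i = 0, so x_i* = α_i.
NE contributions = (5, 3, 3, 4, 3, 2); X = 20.
W^NE = (Σα)·X − ½Σα_i² = 20² − ½·72 = 364.
Planner sets x_i = Σα_j = 20 for every i, so X^SO = 6·20 = 120.
W^SO = (Σα)·X^SO − ½·6·(Σα)² = (6/2)·20² = 1200.
Deadweight loss = W^SO − W^NE = 836.

836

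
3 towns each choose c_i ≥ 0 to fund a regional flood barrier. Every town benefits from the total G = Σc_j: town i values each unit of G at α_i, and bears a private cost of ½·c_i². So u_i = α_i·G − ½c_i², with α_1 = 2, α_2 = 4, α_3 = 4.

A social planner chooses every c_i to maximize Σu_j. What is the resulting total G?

Planner FOC: ∂(Σu_j)/∂c_i = (Σα_j) − c_i = 0, so c_i^SO = Σα_j = 10 for every i; G^SO = 30.

30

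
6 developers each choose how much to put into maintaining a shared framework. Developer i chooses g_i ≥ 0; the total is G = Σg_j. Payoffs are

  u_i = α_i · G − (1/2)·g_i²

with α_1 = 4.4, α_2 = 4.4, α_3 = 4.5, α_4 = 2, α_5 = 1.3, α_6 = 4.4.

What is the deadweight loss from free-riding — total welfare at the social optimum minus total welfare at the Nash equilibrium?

Developer i's FOC: ∂u_i/∂g_i = α_i − g_i = 0, so g_i* = α_i.
NE contributions = (4.4, 4.4, 4.5, 2, 1.3, 4.4); G = 21.
W^NE = (Σα)·G − ½Σα_i² = 21² − ½·84.02 = 398.99.
Planner sets g_i = Σα_j = 21 for every i, so G^SO = 6·21 = 126.
W^SO = (Σα)·G^SO − ½·6·(Σα)² = (6/2)·21² = 1323.
Deadweight loss = W^SO − W^NE = 924.01.

924.01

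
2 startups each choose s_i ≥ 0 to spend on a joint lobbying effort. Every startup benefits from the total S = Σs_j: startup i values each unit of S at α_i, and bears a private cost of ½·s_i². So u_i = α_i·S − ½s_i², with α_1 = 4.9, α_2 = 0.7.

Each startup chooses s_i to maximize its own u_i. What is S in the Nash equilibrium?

5.6

Startup i's FOC: ∂u_i/∂s_i = α_i − s_i = 0, so s_i* = α_i.
NE contributions = (4.9, 0.7); S = 5.6.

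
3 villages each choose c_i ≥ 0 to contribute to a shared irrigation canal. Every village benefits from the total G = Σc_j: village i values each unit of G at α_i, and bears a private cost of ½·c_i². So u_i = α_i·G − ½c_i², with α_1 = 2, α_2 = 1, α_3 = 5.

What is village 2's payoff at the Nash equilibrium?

7.5

Village i's FOC: ∂u_i/∂c_i = α_i − c_i = 0, so c_i* = α_i.
NE contributions = (2, 1, 5); G = 8.
u_2 = α_2·G − ½·(c_2)² = 1·8 − ½·1² = 7.5.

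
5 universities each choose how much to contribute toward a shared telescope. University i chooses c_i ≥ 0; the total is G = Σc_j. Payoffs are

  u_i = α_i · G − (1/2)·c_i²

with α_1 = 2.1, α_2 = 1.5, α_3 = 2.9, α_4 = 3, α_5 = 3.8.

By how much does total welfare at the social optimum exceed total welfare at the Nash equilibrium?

284.59

University i's FOC: ∂u_i/∂c_i = α_i − c_i = 0, so c_i* = α_i.
NE contributions = (2.1, 1.5, 2.9, 3, 3.8); G = 13.3.
W^NE = (Σα)·G − ½Σα_i² = 13.3² − ½·38.51 = 157.635.
Planner sets c_i = Σα_j = 13.3 for every i, so G^SO = 5·13.3 = 66.5.
W^SO = (Σα)·G^SO − ½·5·(Σα)² = (5/2)·13.3² = 442.225.
Deadweight loss = W^SO − W^NE = 284.59.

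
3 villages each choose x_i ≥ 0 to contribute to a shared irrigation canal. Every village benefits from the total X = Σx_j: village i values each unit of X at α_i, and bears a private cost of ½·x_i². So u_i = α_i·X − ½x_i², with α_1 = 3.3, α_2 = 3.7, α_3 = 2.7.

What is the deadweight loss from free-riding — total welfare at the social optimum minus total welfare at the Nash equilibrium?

Village i's FOC: ∂u_i/∂x_i = α_i − x_i = 0, so x_i* = α_i.
NE contributions = (3.3, 3.7, 2.7); X = 9.7.
W^NE = (Σα)·X − ½Σα_i² = 9.7² − ½·31.87 = 78.155.
Planner sets x_i = Σα_j = 9.7 for every i, so X^SO = 3·9.7 = 29.1.
W^SO = (Σα)·X^SO − ½·3·(Σα)² = (3/2)·9.7² = 141.135.
Deadweight loss = W^SO − W^NE = 62.98.

62.98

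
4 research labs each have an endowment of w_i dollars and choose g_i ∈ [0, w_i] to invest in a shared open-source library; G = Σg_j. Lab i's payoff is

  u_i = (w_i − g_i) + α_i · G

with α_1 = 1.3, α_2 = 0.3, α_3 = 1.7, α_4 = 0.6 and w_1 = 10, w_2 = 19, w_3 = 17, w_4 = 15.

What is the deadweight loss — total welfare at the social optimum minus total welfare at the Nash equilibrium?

∂u_i/∂g_i = α_i − 1, so lab i contributes w_i if α_i > 1, else 0.
α_i > 1 for i ∈ {1, 3}; NE contributions (10, 0, 17, 0), G = 27.
W^NE = Σw_i − G^NE + (Σα_i)·G^NE = 61 + 2.9·27 = 139.3.
Planner: ∂(Σu_j)/∂g_i = Σα_j − 1 = 2.9 > 0, so everyone contributes w_i; G^SO = 61, W^SO = 61 + 2.9·61 = 237.9.
Deadweight loss = 98.6.

98.6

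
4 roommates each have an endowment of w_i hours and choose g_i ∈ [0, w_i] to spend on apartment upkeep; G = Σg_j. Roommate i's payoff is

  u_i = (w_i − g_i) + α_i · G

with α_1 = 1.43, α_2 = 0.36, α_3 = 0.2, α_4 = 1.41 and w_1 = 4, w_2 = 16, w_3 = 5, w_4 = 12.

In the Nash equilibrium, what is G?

16

∂u_i/∂g_i = α_i − 1, so roommate i contributes w_i if α_i > 1, else 0.
α_i > 1 for i ∈ {1, 4}; NE contributions (4, 0, 0, 12), G = 16.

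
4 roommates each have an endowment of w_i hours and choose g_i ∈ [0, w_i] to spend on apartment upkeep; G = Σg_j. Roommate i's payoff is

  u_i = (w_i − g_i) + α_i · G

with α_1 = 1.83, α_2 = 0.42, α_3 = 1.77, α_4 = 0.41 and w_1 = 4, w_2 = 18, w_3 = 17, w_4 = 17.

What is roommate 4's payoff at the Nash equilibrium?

∂u_i/∂g_i = α_i − 1, so roommate i contributes w_i if α_i > 1, else 0.
α_i > 1 for i ∈ {1, 3}; NE contributions (4, 0, 17, 0), G = 21.
u_4 = (17 − 0) + 0.41·21 = 25.61.

25.61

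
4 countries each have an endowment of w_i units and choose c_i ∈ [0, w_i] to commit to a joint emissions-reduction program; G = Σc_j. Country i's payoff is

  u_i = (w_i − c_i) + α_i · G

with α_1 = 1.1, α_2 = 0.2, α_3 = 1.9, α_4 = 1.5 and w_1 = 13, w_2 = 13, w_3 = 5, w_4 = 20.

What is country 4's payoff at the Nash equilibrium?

57

∂u_i/∂c_i = α_i − 1, so country i contributes w_i if α_i > 1, else 0.
α_i > 1 for i ∈ {1, 3, 4}; NE contributions (13, 0, 5, 20), G = 38.
u_4 = (20 − 20) + 1.5·38 = 57.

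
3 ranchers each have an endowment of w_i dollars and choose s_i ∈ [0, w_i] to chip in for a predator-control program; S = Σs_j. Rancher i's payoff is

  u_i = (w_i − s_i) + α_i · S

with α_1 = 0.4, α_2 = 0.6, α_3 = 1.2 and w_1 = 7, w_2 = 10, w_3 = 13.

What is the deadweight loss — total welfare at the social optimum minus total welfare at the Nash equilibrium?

∂u_i/∂s_i = α_i − 1, so rancher i contributes w_i if α_i > 1, else 0.
α_i > 1 for i ∈ {3}; NE contributions (0, 0, 13), S = 13.
W^NE = Σw_i − S^NE + (Σα_i)·S^NE = 30 + 1.2·13 = 45.6.
Planner: ∂(Σu_j)/∂s_i = Σα_j − 1 = 1.2 > 0, so everyone contributes w_i; S^SO = 30, W^SO = 30 + 1.2·30 = 66.
Deadweight loss = 20.4.

20.4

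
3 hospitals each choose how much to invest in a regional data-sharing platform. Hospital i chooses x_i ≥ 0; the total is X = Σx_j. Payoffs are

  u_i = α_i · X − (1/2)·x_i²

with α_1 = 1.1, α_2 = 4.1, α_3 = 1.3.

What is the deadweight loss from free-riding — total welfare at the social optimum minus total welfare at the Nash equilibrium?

30.98

Hospital i's FOC: ∂u_i/∂x_i = α_i − x_i = 0, so x_i* = α_i.
NE contributions = (1.1, 4.1, 1.3); X = 6.5.
W^NE = (Σα)·X − ½Σα_i² = 6.5² − ½·19.71 = 32.395.
Planner sets x_i = Σα_j = 6.5 for every i, so X^SO = 3·6.5 = 19.5.
W^SO = (Σα)·X^SO − ½·3·(Σα)² = (3/2)·6.5² = 63.375.
Deadweight loss = W^SO − W^NE = 30.98.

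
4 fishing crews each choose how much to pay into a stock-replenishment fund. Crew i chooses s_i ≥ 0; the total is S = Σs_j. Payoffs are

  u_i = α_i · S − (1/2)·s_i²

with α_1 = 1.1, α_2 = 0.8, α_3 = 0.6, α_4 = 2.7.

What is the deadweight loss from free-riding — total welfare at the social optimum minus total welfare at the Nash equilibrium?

Crew i's FOC: ∂u_i/∂s_i = α_i − s_i = 0, so s_i* = α_i.
NE contributions = (1.1, 0.8, 0.6, 2.7); S = 5.2.
W^NE = (Σα)·S − ½Σα_i² = 5.2² − ½·9.5 = 22.29.
Planner sets s_i = Σα_j = 5.2 for every i, so S^SO = 4·5.2 = 20.8.
W^SO = (Σα)·S^SO − ½·4·(Σα)² = (4/2)·5.2² = 54.08.
Deadweight loss = W^SO − W^NE = 31.79.

31.79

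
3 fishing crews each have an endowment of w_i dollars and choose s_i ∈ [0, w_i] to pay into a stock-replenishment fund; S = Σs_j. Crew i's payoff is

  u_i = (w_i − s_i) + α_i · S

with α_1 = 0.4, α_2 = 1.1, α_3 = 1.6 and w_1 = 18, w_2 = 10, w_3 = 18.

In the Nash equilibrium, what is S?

∂u_i/∂s_i = α_i − 1, so crew i contributes w_i if α_i > 1, else 0.
α_i > 1 for i ∈ {2, 3}; NE contributions (0, 10, 18), S = 28.

28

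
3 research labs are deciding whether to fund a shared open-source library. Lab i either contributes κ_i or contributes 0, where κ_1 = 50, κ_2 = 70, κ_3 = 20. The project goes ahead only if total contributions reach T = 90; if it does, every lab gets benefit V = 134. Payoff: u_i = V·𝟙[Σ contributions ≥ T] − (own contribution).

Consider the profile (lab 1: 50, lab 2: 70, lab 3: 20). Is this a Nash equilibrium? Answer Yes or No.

Total = 140 ≥ 90: provided.
Lab 1 (pledges 50, payoff 84): dropping to 0 → total 90, payoff 134. Profitable deviation.

No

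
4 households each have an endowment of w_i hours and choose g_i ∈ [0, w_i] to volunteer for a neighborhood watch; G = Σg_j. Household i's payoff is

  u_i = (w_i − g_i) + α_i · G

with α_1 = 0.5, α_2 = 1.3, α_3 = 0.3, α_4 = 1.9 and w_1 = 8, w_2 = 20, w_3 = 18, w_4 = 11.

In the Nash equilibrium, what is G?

31

∂u_i/∂g_i = α_i − 1, so household i contributes w_i if α_i > 1, else 0.
α_i > 1 for i ∈ {2, 4}; NE contributions (0, 20, 0, 11), G = 31.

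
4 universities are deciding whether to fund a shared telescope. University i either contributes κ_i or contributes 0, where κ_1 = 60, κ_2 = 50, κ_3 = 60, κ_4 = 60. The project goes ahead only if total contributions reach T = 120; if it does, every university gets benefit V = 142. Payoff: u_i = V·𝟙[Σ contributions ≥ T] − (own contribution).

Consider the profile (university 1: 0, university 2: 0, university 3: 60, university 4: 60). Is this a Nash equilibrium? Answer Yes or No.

Yes

Total = 120 ≥ 120: provided.
University 1 (pledges 0, payoff 142): pledging 60 → total 180, payoff 82. No gain.
University 2 (pledges 0, payoff 142): pledging 50 → total 170, payoff 92. No gain.
University 3 (pledges 60, payoff 82): dropping to 0 → total 60, payoff 0. No gain.
University 4 (pledges 60, payoff 82): dropping to 0 → total 60, payoff 0. No gain.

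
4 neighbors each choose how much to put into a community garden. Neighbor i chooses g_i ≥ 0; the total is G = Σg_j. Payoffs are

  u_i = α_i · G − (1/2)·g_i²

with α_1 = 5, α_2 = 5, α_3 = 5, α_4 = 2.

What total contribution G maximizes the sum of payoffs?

Planner FOC: ∂(Σu_j)/∂g_i = (Σα_j) − g_i = 0, so g_i^SO = Σα_j = 17 for every i; G^SO = 68.

68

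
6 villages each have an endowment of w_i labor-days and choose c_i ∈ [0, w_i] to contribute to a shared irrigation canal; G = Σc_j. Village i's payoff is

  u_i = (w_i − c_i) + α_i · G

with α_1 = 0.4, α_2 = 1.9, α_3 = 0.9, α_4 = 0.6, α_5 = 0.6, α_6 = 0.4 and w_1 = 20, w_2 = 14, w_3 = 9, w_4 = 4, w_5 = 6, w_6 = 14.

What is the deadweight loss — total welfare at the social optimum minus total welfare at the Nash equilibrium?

∂u_i/∂c_i = α_i − 1, so village i contributes w_i if α_i > 1, else 0.
α_i > 1 for i ∈ {2}; NE contributions (0, 14, 0, 0, 0, 0), G = 14.
W^NE = Σw_i − G^NE + (Σα_i)·G^NE = 67 + 3.8·14 = 120.2.
Planner: ∂(Σu_j)/∂c_i = Σα_j − 1 = 3.8 > 0, so everyone contributes w_i; G^SO = 67, W^SO = 67 + 3.8·67 = 321.6.
Deadweight loss = 201.4.

201.4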